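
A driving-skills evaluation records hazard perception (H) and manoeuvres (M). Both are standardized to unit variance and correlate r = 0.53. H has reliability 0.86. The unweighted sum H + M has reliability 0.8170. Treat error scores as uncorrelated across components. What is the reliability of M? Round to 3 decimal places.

Var(H+M) = 2 + 2·0.53 = 3.060.
True-score variance = ρ_H + ρ_M + 2·0.53, so 0.8170 = (0.86 + ρ_M + 1.06) / 3.060.
ρ_M = 0.8170·3.060 − 0.86 − 1.06 = 0.580.

0.580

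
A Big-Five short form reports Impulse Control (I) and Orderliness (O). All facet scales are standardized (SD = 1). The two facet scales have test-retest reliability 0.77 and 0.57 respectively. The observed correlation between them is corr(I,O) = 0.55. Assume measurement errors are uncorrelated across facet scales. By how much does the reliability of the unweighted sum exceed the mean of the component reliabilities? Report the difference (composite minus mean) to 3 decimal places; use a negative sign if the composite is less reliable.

Var(sum) = 2 + 1.1 = 3.1; true-score variance = 1.34 + 1.1 = 2.44; composite reliability = 0.7871.
Mean component reliability = 0.6700.
Difference = 0.7871 − 0.6700 = 0.117.

0.117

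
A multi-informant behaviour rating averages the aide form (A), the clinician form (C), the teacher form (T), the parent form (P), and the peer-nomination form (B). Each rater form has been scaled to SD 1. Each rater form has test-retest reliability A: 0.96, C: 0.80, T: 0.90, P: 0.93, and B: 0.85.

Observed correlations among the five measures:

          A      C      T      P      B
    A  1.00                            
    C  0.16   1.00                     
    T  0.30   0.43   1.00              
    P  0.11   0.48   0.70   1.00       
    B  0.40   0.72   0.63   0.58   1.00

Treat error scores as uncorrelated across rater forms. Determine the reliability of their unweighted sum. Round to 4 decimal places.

0.9601

Var(A+C+T+P+B) = 5 + 2·[0.16 + 0.30 + 0.11 + 0.40 + 0.43 + 0.48 + 0.72 + 0.70 + 0.63 + 0.58] = 5 + 9.02 = 14.02.
Because errors are independent across components, Cov(Tᵢ,Tⱼ) = Cov(Xᵢ,Xⱼ); the off-diagonal part of the true-score variance is the same as above.
True-score variance = [0.96 + 0.80 + 0.90 + 0.93 + 0.85] + 9.02 = 4.44 + 9.02 = 13.46.
Reliability = 13.46 / 14.02 = 0.9601.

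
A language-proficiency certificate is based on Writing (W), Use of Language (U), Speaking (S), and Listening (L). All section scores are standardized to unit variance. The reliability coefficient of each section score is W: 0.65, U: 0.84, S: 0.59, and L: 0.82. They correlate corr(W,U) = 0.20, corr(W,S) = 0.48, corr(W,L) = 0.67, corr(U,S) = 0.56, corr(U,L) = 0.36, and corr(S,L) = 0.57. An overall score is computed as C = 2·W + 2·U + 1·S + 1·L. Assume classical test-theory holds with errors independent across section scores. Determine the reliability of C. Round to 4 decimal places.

0.8749

Var(C) = 2² + 2² + 1 + 1 + 2·[4·0.20 + 2·0.48 + 2·0.67 + 2·0.56 + 2·0.36 + 0.57] = 10 + 11.02 = 21.02.
Under uncorrelated errors the observed covariances equal the true-score covariances, so only the own-variance terms attenuate.
True-score variance = [2²·0.65 + 2²·0.84 + 0.59 + 0.82] + 11.02 = 7.37 + 11.02 = 18.39.
Reliability = 18.39 / 21.02 = 0.8749.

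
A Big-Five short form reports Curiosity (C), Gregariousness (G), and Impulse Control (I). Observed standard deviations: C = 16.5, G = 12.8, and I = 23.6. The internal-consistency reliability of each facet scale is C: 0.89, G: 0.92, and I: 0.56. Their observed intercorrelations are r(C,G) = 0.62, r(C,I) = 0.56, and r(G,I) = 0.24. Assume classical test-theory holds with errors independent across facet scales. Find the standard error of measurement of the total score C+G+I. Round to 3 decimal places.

16.974

Var(total) = 993.05 + 843.014 = 1836.06.
True-score variance = 704.933 + 843.014 = 1547.95, so reliability = 0.8431.
Error variance = 1836.06 − 1547.95 = 288.117; SEM = √288.117 = 16.974.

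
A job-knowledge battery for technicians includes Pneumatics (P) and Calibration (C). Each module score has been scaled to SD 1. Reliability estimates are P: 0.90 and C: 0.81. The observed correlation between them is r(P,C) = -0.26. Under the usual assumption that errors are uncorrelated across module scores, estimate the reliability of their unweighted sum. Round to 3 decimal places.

Var(P+C) = 2 + 2·[(-0.26)] = 2 − 0.52 = 1.48.
With uncorrelated errors the cross-covariances are all true-score covariance, so they carry over unchanged; only the diagonal terms shrink to ρᵢσᵢ².
True-score variance = [0.90 + 0.81] − 0.52 = 1.71 − 0.52 = 1.19.
Reliability = 1.19 / 1.48 = 0.804.

0.804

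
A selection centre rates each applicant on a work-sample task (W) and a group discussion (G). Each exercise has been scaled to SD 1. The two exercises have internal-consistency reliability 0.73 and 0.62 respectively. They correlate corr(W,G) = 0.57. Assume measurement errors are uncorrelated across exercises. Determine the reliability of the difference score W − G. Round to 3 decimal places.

Var(W−G) = 1 + 1 − 2·0.57 = 2 − 1.14 = 0.86.
With uncorrelated errors the cross-covariances are all true-score covariance, so they carry over unchanged; only the diagonal terms shrink to ρᵢσᵢ².
True-score variance = [0.73 + 0.62] − 1.14 = 1.35 − 1.14 = 0.21.
Reliability = 0.21 / 0.86 = 0.244.

0.244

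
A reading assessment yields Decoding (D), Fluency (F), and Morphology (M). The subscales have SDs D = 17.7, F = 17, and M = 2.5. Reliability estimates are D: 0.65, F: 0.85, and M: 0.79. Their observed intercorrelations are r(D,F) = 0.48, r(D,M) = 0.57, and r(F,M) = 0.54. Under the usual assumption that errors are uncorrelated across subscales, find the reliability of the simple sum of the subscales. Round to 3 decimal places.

0.845

Var(D+F+M) = 17.7² + 17² + 2.5² + 2·[17.7·17·0.48 + 17.7·2.5·0.57 + 17·2.5·0.54] = 608.54 + 385.209 = 993.749.
Under uncorrelated errors the observed covariances equal the true-score covariances, so only the own-variance terms attenuate.
True-score variance = [17.7²·0.65 + 17²·0.85 + 2.5²·0.79] + 385.209 = 454.226 + 385.209 = 839.435.
Reliability = 839.435 / 993.749 = 0.845.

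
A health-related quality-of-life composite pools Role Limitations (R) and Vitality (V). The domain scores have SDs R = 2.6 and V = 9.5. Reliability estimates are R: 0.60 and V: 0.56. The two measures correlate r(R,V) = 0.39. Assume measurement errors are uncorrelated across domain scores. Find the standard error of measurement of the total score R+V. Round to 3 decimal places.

6.513

Var(total) = 97.01 + 19.266 = 116.276.
True-score variance = 54.596 + 19.266 = 73.862, so reliability = 0.6352.
Error variance = 116.276 − 73.862 = 42.414; SEM = √42.414 = 6.513.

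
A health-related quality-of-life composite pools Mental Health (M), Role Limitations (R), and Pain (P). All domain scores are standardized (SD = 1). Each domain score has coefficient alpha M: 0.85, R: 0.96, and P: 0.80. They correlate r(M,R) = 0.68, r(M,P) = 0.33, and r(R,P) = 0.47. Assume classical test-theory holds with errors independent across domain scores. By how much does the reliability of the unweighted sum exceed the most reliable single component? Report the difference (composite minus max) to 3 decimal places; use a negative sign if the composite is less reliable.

-0.025

Var(sum) = 3 + 2.96 = 5.96; true-score variance = 2.61 + 2.96 = 5.57; composite reliability = 0.9346.
Max component reliability = 0.9600.
Difference = 0.9346 − 0.9600 = -0.025.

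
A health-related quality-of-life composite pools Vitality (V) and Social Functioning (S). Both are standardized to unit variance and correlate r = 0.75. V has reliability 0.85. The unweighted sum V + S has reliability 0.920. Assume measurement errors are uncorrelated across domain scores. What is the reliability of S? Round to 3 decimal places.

Var(V+S) = 2 + 2·0.75 = 3.500.
True-score variance = ρ_V + ρ_S + 2·0.75, so 0.920 = (0.85 + ρ_S + 1.50) / 3.500.
ρ_S = 0.920·3.500 − 0.85 − 1.50 = 0.870.

0.870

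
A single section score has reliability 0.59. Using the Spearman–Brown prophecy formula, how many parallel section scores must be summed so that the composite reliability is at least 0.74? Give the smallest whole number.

k ≥ ρ*(1−ρ₁)/(ρ₁(1−ρ*)) = 0.74·0.41 / (0.59·0.26) = 1.978.
Smallest integer k = 2.

2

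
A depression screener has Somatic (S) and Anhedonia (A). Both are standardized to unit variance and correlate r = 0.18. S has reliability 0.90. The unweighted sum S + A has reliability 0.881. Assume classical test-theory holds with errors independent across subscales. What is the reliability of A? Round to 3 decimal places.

Var(S+A) = 2 + 2·0.18 = 2.360.
True-score variance = ρ_S + ρ_A + 2·0.18, so 0.881 = (0.90 + ρ_A + 0.36) / 2.360.
ρ_A = 0.881·2.360 − 0.90 − 0.36 = 0.819.

0.819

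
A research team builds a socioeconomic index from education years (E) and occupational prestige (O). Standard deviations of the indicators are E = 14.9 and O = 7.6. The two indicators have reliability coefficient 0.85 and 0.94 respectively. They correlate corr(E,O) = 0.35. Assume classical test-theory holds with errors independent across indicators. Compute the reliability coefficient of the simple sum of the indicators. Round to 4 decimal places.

0.8976

Var(E+O) = 14.9² + 7.6² + 2·[14.9·7.6·0.35] = 279.77 + 79.268 = 359.038.
Under uncorrelated errors the observed covariances equal the true-score covariances, so only the own-variance terms attenuate.
True-score variance = [14.9²·0.85 + 7.6²·0.94] + 79.268 = 243.003 + 79.268 = 322.271.
Reliability = 322.271 / 359.038 = 0.8976.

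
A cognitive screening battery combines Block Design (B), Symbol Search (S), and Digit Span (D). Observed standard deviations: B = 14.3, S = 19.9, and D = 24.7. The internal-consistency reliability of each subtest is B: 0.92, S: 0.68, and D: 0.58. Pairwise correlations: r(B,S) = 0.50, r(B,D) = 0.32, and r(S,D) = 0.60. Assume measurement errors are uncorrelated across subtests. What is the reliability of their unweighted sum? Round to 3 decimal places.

0.827

Var(B+S+D) = 14.3² + 19.9² + 24.7² + 2·[14.3·19.9·0.50 + 14.3·24.7·0.32 + 19.9·24.7·0.60] = 1210.59 + 1100.46 = 2311.05.
With uncorrelated errors the cross-covariances are all true-score covariance, so they carry over unchanged; only the diagonal terms shrink to ρᵢσᵢ².
True-score variance = [14.3²·0.92 + 19.9²·0.68 + 24.7²·0.58] + 1100.46 = 811.27 + 1100.46 = 1911.73.
Reliability = 1911.73 / 2311.05 = 0.827.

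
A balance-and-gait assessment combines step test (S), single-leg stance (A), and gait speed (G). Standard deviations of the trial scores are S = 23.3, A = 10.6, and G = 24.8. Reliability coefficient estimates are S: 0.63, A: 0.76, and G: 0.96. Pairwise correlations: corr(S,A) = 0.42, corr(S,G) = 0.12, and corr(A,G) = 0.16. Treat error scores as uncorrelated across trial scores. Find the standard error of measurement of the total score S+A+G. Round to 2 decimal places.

15.89

Var(total) = 1270.29 + 430.266 = 1700.56.
True-score variance = 1017.85 + 430.266 = 1448.12, so reliability = 0.8516.
Error variance = 1700.56 − 1448.12 = 252.437; SEM = √252.437 = 15.89.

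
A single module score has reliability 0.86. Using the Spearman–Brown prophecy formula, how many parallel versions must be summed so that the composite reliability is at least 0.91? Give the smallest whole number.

2

k ≥ ρ*(1−ρ₁)/(ρ₁(1−ρ*)) = 0.91·0.14 / (0.86·0.09) = 1.646.
Smallest integer k = 2.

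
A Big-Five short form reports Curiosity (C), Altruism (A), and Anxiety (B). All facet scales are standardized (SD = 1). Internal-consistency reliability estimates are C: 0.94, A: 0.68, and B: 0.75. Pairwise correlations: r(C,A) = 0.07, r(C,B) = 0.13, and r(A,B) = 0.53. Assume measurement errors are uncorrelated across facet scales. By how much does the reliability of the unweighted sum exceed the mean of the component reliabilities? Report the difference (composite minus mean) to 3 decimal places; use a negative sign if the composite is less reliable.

0.069

Var(sum) = 3 + 1.46 = 4.46; true-score variance = 2.37 + 1.46 = 3.83; composite reliability = 0.8587.
Mean component reliability = 0.7900.
Difference = 0.8587 − 0.7900 = 0.069.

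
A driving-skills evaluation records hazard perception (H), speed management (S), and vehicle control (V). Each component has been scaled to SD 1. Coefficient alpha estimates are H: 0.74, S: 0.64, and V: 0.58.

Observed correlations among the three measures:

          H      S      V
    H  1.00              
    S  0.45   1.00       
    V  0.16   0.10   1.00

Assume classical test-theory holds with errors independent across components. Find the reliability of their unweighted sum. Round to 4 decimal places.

Var(H+S+V) = 3 + 2·[0.45 + 0.16 + 0.10] = 3 + 1.42 = 4.42.
With uncorrelated errors the cross-covariances are all true-score covariance, so they carry over unchanged; only the diagonal terms shrink to ρᵢσᵢ².
True-score variance = [0.74 + 0.64 + 0.58] + 1.42 = 1.96 + 1.42 = 3.38.
Reliability = 3.38 / 4.42 = 0.7647.

0.7647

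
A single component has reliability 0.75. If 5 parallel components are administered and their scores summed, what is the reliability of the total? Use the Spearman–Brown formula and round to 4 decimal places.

0.9375

ρ_k = kρ / (1 + (k−1)ρ) = 5·0.75 / (1 + 4·0.75) = 3.750 / 4.000 = 0.9375.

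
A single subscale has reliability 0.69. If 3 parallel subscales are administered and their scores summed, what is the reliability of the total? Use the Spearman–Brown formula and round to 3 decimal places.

ρ_k = kρ / (1 + (k−1)ρ) = 3·0.69 / (1 + 2·0.69) = 2.070 / 2.380 = 0.870.

0.870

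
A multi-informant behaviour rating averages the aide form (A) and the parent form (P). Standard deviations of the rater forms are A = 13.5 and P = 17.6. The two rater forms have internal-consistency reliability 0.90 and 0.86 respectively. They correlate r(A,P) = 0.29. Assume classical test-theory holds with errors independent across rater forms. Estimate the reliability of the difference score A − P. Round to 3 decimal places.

Var(A−P) = 13.5² + 17.6² − 2·13.5·17.6·0.29 = 492.01 − 137.808 = 354.202.
Because errors are independent across components, Cov(Tᵢ,Tⱼ) = Cov(Xᵢ,Xⱼ); the off-diagonal part of the true-score variance is the same as above.
True-score variance = [13.5²·0.90 + 17.6²·0.86] − 137.808 = 430.419 − 137.808 = 292.611.
Reliability = 292.611 / 354.202 = 0.826.

0.826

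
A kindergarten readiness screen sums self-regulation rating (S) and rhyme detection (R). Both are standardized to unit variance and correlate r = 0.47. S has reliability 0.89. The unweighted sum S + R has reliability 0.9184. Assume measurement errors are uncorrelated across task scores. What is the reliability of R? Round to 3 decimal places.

0.870

Var(S+R) = 2 + 2·0.47 = 2.940.
True-score variance = ρ_S + ρ_R + 2·0.47, so 0.9184 = (0.89 + ρ_R + 0.94) / 2.940.
ρ_R = 0.9184·2.940 − 0.89 − 0.94 = 0.870.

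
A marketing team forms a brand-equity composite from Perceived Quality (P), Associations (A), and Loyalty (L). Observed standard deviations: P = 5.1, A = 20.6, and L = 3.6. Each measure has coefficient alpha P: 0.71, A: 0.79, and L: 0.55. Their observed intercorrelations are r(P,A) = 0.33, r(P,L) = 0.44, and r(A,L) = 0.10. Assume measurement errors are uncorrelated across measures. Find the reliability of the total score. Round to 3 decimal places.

Var(P+A+L) = 5.1² + 20.6² + 3.6² + 2·[5.1·20.6·0.33 + 5.1·3.6·0.44 + 20.6·3.6·0.10] = 463.33 + 100.328 = 563.658.
Under uncorrelated errors the observed covariances equal the true-score covariances, so only the own-variance terms attenuate.
True-score variance = [5.1²·0.71 + 20.6²·0.79 + 3.6²·0.55] + 100.328 = 360.84 + 100.328 = 461.168.
Reliability = 461.168 / 563.658 = 0.818.

0.818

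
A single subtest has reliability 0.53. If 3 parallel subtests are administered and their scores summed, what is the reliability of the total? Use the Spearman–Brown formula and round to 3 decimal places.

ρ_k = kρ / (1 + (k−1)ρ) = 3·0.53 / (1 + 2·0.53) = 1.590 / 2.060 = 0.772.

0.772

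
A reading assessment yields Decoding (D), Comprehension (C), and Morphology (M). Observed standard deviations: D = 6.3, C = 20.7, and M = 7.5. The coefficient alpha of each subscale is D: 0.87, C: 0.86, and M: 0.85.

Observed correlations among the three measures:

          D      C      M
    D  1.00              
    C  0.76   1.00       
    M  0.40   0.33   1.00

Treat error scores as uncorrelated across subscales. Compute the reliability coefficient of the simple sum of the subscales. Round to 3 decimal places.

Var(D+C+M) = 6.3² + 20.7² + 7.5² + 2·[6.3·20.7·0.76 + 6.3·7.5·0.40 + 20.7·7.5·0.33] = 524.43 + 338.488 = 862.918.
Under uncorrelated errors the observed covariances equal the true-score covariances, so only the own-variance terms attenuate.
True-score variance = [6.3²·0.87 + 20.7²·0.86 + 7.5²·0.85] + 338.488 = 450.844 + 338.488 = 789.332.
Reliability = 789.332 / 862.918 = 0.915.

0.915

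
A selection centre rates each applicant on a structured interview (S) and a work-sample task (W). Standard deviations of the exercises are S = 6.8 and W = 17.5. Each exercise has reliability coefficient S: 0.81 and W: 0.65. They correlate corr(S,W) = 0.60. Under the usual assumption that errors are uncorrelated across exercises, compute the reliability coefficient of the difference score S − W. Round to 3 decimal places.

Var(S−W) = 6.8² + 17.5² − 2·6.8·17.5·0.60 = 352.49 − 142.8 = 209.69.
With uncorrelated errors the cross-covariances are all true-score covariance, so they carry over unchanged; only the diagonal terms shrink to ρᵢσᵢ².
True-score variance = [6.8²·0.81 + 17.5²·0.65] − 142.8 = 236.517 − 142.8 = 93.7169.
Reliability = 93.7169 / 209.69 = 0.447.

0.447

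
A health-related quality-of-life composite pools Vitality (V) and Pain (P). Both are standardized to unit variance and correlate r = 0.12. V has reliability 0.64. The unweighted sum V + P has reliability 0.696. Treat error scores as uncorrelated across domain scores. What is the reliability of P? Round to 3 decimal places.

0.679

Var(V+P) = 2 + 2·0.12 = 2.240.
True-score variance = ρ_V + ρ_P + 2·0.12, so 0.696 = (0.64 + ρ_P + 0.24) / 2.240.
ρ_P = 0.696·2.240 − 0.64 − 0.24 = 0.679.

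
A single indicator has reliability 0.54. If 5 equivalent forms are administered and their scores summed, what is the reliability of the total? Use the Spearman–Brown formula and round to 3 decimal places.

ρ_k = kρ / (1 + (k−1)ρ) = 5·0.54 / (1 + 4·0.54) = 2.700 / 3.160 = 0.854.

0.854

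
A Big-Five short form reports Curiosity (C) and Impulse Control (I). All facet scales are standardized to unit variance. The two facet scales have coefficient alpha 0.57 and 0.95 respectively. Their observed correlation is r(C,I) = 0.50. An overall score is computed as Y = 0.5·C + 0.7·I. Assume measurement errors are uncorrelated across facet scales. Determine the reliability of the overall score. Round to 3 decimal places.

Var(Y) = 0.5² + 0.7² + 2·[0.35·0.50] = 0.74 + 0.35 = 1.09.
Under uncorrelated errors the observed covariances equal the true-score covariances, so only the own-variance terms attenuate.
True-score variance = [0.5²·0.57 + 0.7²·0.95] + 0.35 = 0.608 + 0.35 = 0.958.
Reliability = 0.958 / 1.09 = 0.879.

0.879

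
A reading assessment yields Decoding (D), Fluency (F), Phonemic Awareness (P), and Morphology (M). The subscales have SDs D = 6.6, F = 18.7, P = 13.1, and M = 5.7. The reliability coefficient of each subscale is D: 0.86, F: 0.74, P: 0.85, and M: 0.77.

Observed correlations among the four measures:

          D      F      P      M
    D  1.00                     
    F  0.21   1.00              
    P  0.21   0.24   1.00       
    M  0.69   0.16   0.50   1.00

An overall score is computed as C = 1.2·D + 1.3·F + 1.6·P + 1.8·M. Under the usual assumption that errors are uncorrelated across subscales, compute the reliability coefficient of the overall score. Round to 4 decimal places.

Var(C) = 1.2²·6.6² + 1.3²·18.7² + 1.6²·13.1² + 1.8²·5.7² + 2·[1.56·6.6·18.7·0.21 + 1.92·6.6·13.1·0.21 + 2.16·6.6·5.7·0.69 + 2.08·18.7·13.1·0.24 + 2.34·18.7·5.7·0.16 + 2.88·13.1·5.7·0.50] = 1198.29 + 802.166 = 2000.46.
With uncorrelated errors the cross-covariances are all true-score covariance, so they carry over unchanged; only the diagonal terms shrink to ρᵢσᵢ².
True-score variance = [1.2²·6.6²·0.86 + 1.3²·18.7²·0.74 + 1.6²·13.1²·0.85 + 1.8²·5.7²·0.77] + 802.166 = 945.746 + 802.166 = 1747.91.
Reliability = 1747.91 / 2000.46 = 0.8738.

0.8738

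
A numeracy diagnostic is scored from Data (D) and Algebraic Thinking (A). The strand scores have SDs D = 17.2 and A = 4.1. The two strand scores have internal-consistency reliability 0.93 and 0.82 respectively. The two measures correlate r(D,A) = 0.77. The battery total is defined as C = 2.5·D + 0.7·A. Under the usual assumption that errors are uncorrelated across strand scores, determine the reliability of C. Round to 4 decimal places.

Var(C) = 2.5²·17.2² + 0.7²·4.1² + 2·[1.75·17.2·4.1·0.77] = 1857.24 + 190.051 = 2047.29.
With uncorrelated errors the cross-covariances are all true-score covariance, so they carry over unchanged; only the diagonal terms shrink to ρᵢσᵢ².
True-score variance = [2.5²·17.2²·0.93 + 0.7²·4.1²·0.82] + 190.051 = 1726.32 + 190.051 = 1916.38.
Reliability = 1916.38 / 2047.29 = 0.9361.

0.9361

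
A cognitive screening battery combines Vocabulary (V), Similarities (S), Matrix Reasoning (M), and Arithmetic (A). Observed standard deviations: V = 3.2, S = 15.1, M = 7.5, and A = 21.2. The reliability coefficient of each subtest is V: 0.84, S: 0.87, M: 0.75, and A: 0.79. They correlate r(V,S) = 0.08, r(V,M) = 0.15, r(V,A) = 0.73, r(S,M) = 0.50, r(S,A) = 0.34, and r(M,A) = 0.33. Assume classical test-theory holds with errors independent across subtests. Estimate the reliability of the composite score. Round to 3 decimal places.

0.892

Var(V+S+M+A) = 3.2² + 15.1² + 7.5² + 21.2² + 2·[3.2·15.1·0.08 + 3.2·7.5·0.15 + 3.2·21.2·0.73 + 15.1·7.5·0.50 + 15.1·21.2·0.34 + 7.5·21.2·0.33] = 743.94 + 549.849 = 1293.79.
With uncorrelated errors the cross-covariances are all true-score covariance, so they carry over unchanged; only the diagonal terms shrink to ρᵢσᵢ².
True-score variance = [3.2²·0.84 + 15.1²·0.87 + 7.5²·0.75 + 21.2²·0.79] + 549.849 = 604.215 + 549.849 = 1154.06.
Reliability = 1154.06 / 1293.79 = 0.892.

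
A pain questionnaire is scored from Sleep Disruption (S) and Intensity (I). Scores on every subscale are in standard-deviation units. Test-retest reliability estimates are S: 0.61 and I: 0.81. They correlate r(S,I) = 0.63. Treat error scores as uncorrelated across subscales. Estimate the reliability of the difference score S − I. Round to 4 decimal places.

Var(S−I) = 1 + 1 − 2·0.63 = 2 − 1.26 = 0.74.
Because errors are independent across components, Cov(Tᵢ,Tⱼ) = Cov(Xᵢ,Xⱼ); the off-diagonal part of the true-score variance is the same as above.
True-score variance = [0.61 + 0.81] − 1.26 = 1.42 − 1.26 = 0.16.
Reliability = 0.16 / 0.74 = 0.2162.

0.2162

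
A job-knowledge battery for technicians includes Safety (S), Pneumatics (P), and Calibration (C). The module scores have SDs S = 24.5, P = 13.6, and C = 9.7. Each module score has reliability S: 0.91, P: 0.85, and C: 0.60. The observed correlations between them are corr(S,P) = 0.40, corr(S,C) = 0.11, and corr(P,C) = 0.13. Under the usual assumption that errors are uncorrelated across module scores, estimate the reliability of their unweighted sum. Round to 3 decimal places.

Var(S+P+C) = 24.5² + 13.6² + 9.7² + 2·[24.5·13.6·0.40 + 24.5·9.7·0.11 + 13.6·9.7·0.13] = 879.3 + 353.142 = 1232.44.
Because errors are independent across components, Cov(Tᵢ,Tⱼ) = Cov(Xᵢ,Xⱼ); the off-diagonal part of the true-score variance is the same as above.
True-score variance = [24.5²·0.91 + 13.6²·0.85 + 9.7²·0.60] + 353.142 = 759.897 + 353.142 = 1113.04.
Reliability = 1113.04 / 1232.44 = 0.903.

0.903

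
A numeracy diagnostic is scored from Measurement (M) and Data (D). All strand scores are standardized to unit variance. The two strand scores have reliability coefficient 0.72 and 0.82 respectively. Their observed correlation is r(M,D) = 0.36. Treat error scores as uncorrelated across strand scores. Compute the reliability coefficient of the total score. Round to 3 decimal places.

0.831

Var(M+D) = 2 + 2·[0.36] = 2 + 0.72 = 2.72.
With uncorrelated errors the cross-covariances are all true-score covariance, so they carry over unchanged; only the diagonal terms shrink to ρᵢσᵢ².
True-score variance = [0.72 + 0.82] + 0.72 = 1.54 + 0.72 = 2.26.
Reliability = 2.26 / 2.72 = 0.831.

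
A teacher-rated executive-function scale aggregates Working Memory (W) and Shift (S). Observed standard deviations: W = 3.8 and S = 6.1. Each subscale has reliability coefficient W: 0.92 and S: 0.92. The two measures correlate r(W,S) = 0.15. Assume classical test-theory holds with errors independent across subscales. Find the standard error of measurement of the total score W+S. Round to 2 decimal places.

Var(total) = 51.65 + 6.954 = 58.604.
True-score variance = 47.518 + 6.954 = 54.472, so reliability = 0.9295.
Error variance = 58.604 − 54.472 = 4.132; SEM = √4.132 = 2.03.

2.03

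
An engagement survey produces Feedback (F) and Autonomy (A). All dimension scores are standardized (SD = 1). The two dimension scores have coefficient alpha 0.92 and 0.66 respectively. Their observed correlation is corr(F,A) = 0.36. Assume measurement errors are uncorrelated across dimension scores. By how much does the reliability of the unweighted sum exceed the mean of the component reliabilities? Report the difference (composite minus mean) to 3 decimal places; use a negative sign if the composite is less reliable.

Var(sum) = 2 + 0.72 = 2.72; true-score variance = 1.58 + 0.72 = 2.3; composite reliability = 0.8456.
Mean component reliability = 0.7900.
Difference = 0.8456 − 0.7900 = 0.056.

0.056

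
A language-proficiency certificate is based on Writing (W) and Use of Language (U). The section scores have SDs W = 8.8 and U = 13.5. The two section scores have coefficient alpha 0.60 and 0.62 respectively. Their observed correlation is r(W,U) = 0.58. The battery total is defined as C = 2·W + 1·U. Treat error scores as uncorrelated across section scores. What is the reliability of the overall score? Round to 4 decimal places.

0.7484

Var(C) = 2²·8.8² + 13.5² + 2·[2·8.8·13.5·0.58] = 492.01 + 275.616 = 767.626.
Under uncorrelated errors the observed covariances equal the true-score covariances, so only the own-variance terms attenuate.
True-score variance = [2²·8.8²·0.60 + 13.5²·0.62] + 275.616 = 298.851 + 275.616 = 574.467.
Reliability = 574.467 / 767.626 = 0.7484.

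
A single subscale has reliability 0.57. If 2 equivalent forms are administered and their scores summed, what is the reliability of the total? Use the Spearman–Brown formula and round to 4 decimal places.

0.7261

ρ_k = kρ / (1 + (k−1)ρ) = 2·0.57 / (1 + 1·0.57) = 1.140 / 1.570 = 0.7261.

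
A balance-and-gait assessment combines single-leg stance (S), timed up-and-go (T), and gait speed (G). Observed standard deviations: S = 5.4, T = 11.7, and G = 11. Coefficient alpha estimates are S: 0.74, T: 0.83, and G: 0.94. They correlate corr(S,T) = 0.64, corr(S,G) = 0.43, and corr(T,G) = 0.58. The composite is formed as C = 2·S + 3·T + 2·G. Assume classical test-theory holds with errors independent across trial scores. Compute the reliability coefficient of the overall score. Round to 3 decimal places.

Var(C) = 2²·5.4² + 3²·11.7² + 2²·11² + 2·[6·5.4·11.7·0.64 + 4·5.4·11·0.43 + 6·11.7·11·0.58] = 1832.65 + 1585.31 = 3417.96.
With uncorrelated errors the cross-covariances are all true-score covariance, so they carry over unchanged; only the diagonal terms shrink to ρᵢσᵢ².
True-score variance = [2²·5.4²·0.74 + 3²·11.7²·0.83 + 2²·11²·0.94] + 1585.31 = 1563.84 + 1585.31 = 3149.15.
Reliability = 3149.15 / 3417.96 = 0.921.

0.921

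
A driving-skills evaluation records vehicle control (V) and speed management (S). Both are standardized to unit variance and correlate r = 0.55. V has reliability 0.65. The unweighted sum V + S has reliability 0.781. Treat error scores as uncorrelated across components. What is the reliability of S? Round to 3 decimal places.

0.671

Var(V+S) = 2 + 2·0.55 = 3.100.
True-score variance = ρ_V + ρ_S + 2·0.55, so 0.781 = (0.65 + ρ_S + 1.10) / 3.100.
ρ_S = 0.781·3.100 − 0.65 − 1.10 = 0.671.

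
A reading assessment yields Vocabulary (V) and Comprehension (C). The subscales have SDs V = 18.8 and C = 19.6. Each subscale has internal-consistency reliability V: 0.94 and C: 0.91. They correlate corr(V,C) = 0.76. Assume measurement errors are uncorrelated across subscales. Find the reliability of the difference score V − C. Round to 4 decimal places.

Var(V−C) = 18.8² + 19.6² − 2·18.8·19.6·0.76 = 737.6 − 560.09 = 177.51.
Under uncorrelated errors the observed covariances equal the true-score covariances, so only the own-variance terms attenuate.
True-score variance = [18.8²·0.94 + 19.6²·0.91] − 560.09 = 681.819 − 560.09 = 121.73.
Reliability = 121.73 / 177.51 = 0.6858.

0.6858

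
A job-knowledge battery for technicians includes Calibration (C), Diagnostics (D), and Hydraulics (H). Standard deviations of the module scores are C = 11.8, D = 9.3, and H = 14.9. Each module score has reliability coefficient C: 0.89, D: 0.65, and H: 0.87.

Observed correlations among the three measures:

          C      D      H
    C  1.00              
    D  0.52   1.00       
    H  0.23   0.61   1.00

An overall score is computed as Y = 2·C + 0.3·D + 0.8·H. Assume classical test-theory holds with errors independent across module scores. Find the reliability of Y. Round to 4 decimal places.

0.9128

Var(Y) = 2²·11.8² + 0.3²·9.3² + 0.8²·14.9² + 2·[0.6·11.8·9.3·0.52 + 1.6·11.8·14.9·0.23 + 0.24·9.3·14.9·0.61] = 706.831 + 238.455 = 945.285.
With uncorrelated errors the cross-covariances are all true-score covariance, so they carry over unchanged; only the diagonal terms shrink to ρᵢσᵢ².
True-score variance = [2²·11.8²·0.89 + 0.3²·9.3²·0.65 + 0.8²·14.9²·0.87] + 238.455 = 624.369 + 238.455 = 862.824.
Reliability = 862.824 / 945.285 = 0.9128.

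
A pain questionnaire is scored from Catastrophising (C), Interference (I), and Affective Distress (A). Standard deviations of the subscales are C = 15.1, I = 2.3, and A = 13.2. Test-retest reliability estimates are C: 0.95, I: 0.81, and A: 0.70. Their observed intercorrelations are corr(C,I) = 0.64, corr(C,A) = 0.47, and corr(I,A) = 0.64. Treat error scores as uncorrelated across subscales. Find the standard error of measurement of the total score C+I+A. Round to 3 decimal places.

8.042

Var(total) = 407.54 + 270.676 = 678.216.
True-score variance = 342.862 + 270.676 = 613.538, so reliability = 0.9046.
Error variance = 678.216 − 613.538 = 64.6776; SEM = √64.6776 = 8.042.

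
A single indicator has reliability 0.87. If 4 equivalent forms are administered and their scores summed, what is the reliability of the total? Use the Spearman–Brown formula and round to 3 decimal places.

ρ_k = kρ / (1 + (k−1)ρ) = 4·0.87 / (1 + 3·0.87) = 3.480 / 3.610 = 0.964.

0.964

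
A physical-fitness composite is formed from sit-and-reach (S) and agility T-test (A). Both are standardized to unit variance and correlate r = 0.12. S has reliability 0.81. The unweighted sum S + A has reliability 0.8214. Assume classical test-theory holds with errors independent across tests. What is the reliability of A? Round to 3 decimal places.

0.790

Var(S+A) = 2 + 2·0.12 = 2.240.
True-score variance = ρ_S + ρ_A + 2·0.12, so 0.8214 = (0.81 + ρ_A + 0.24) / 2.240.
ρ_A = 0.8214·2.240 − 0.81 − 0.24 = 0.790.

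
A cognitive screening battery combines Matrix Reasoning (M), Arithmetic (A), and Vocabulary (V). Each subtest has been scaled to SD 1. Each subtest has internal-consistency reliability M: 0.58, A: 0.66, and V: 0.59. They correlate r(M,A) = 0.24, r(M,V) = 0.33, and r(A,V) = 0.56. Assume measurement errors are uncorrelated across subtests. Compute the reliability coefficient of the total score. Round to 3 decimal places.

0.778

Var(M+A+V) = 3 + 2·[0.24 + 0.33 + 0.56] = 3 + 2.26 = 5.26.
Under uncorrelated errors the observed covariances equal the true-score covariances, so only the own-variance terms attenuate.
True-score variance = [0.58 + 0.66 + 0.59] + 2.26 = 1.83 + 2.26 = 4.09.
Reliability = 4.09 / 5.26 = 0.778.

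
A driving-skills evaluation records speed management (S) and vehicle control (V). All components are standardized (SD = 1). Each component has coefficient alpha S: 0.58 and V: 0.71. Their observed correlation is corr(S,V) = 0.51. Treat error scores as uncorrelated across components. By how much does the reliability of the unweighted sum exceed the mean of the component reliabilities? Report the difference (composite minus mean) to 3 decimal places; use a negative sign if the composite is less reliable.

Var(sum) = 2 + 1.02 = 3.02; true-score variance = 1.29 + 1.02 = 2.31; composite reliability = 0.7649.
Mean component reliability = 0.6450.
Difference = 0.7649 − 0.6450 = 0.120.

0.120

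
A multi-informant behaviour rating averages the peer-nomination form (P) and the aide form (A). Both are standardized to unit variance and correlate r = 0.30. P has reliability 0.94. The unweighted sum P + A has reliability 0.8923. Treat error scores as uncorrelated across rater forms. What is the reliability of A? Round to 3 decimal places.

0.780

Var(P+A) = 2 + 2·0.30 = 2.600.
True-score variance = ρ_P + ρ_A + 2·0.30, so 0.8923 = (0.94 + ρ_A + 0.60) / 2.600.
ρ_A = 0.8923·2.600 − 0.94 − 0.60 = 0.780.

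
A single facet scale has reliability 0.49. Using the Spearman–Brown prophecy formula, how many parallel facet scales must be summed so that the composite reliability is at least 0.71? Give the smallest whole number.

k ≥ ρ*(1−ρ₁)/(ρ₁(1−ρ*)) = 0.71·0.51 / (0.49·0.29) = 2.548.
Smallest integer k = 3.

3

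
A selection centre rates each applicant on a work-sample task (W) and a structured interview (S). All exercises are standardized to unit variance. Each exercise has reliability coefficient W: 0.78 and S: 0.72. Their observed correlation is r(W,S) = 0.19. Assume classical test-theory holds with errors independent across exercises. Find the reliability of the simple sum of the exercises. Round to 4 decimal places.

Var(W+S) = 2 + 2·[0.19] = 2 + 0.38 = 2.38.
Under uncorrelated errors the observed covariances equal the true-score covariances, so only the own-variance terms attenuate.
True-score variance = [0.78 + 0.72] + 0.38 = 1.5 + 0.38 = 1.88.
Reliability = 1.88 / 2.38 = 0.7899.

0.7899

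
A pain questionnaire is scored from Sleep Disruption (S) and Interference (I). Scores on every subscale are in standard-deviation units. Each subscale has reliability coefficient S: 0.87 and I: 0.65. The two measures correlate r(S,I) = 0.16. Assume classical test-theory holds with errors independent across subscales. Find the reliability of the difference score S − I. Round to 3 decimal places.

0.714

Var(S−I) = 1 + 1 − 2·0.16 = 2 − 0.32 = 1.68.
Because errors are independent across components, Cov(Tᵢ,Tⱼ) = Cov(Xᵢ,Xⱼ); the off-diagonal part of the true-score variance is the same as above.
True-score variance = [0.87 + 0.65] − 0.32 = 1.52 − 0.32 = 1.2.
Reliability = 1.2 / 1.68 = 0.714.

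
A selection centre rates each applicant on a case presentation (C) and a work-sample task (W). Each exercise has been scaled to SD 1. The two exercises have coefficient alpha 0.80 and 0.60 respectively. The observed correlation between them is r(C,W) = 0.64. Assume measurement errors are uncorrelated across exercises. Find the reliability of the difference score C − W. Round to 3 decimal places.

Var(C−W) = 1 + 1 − 2·0.64 = 2 − 1.28 = 0.72.
With uncorrelated errors the cross-covariances are all true-score covariance, so they carry over unchanged; only the diagonal terms shrink to ρᵢσᵢ².
True-score variance = [0.80 + 0.60] − 1.28 = 1.4 − 1.28 = 0.12.
Reliability = 0.12 / 0.72 = 0.167.

0.167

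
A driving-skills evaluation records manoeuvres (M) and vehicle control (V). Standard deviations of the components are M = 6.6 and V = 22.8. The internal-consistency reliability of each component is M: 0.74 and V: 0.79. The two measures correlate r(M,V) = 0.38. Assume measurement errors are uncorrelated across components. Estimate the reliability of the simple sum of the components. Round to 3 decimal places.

0.822

Var(M+V) = 6.6² + 22.8² + 2·[6.6·22.8·0.38] = 563.4 + 114.365 = 677.765.
With uncorrelated errors the cross-covariances are all true-score covariance, so they carry over unchanged; only the diagonal terms shrink to ρᵢσᵢ².
True-score variance = [6.6²·0.74 + 22.8²·0.79] + 114.365 = 442.908 + 114.365 = 557.273.
Reliability = 557.273 / 677.765 = 0.822.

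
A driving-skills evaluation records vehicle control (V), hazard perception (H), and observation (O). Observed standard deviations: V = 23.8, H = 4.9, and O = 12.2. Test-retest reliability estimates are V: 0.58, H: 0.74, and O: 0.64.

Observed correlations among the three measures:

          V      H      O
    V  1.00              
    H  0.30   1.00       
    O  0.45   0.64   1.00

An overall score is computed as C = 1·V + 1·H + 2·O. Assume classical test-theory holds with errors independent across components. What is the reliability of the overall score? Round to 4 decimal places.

0.7626

Var(C) = 23.8² + 4.9² + 2²·12.2² + 2·[23.8·4.9·0.30 + 2·23.8·12.2·0.45 + 2·4.9·12.2·0.64] = 1185.81 + 745.657 = 1931.47.
Under uncorrelated errors the observed covariances equal the true-score covariances, so only the own-variance terms attenuate.
True-score variance = [23.8²·0.58 + 4.9²·0.74 + 2²·12.2²·0.64] + 745.657 = 727.333 + 745.657 = 1472.99.
Reliability = 1472.99 / 1931.47 = 0.7626.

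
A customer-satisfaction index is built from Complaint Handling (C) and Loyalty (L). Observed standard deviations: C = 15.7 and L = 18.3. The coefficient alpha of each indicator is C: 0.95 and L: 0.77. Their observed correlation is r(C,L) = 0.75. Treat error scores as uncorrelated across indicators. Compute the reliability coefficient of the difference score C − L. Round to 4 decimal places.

Var(C−L) = 15.7² + 18.3² − 2·15.7·18.3·0.75 = 581.38 − 430.965 = 150.415.
Because errors are independent across components, Cov(Tᵢ,Tⱼ) = Cov(Xᵢ,Xⱼ); the off-diagonal part of the true-score variance is the same as above.
True-score variance = [15.7²·0.95 + 18.3²·0.77] − 430.965 = 492.031 − 430.965 = 61.0658.
Reliability = 61.0658 / 150.415 = 0.4060.

0.4060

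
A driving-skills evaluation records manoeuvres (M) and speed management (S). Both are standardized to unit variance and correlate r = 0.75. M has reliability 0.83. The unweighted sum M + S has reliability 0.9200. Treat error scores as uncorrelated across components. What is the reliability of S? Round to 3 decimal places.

0.890

Var(M+S) = 2 + 2·0.75 = 3.500.
True-score variance = ρ_M + ρ_S + 2·0.75, so 0.9200 = (0.83 + ρ_S + 1.50) / 3.500.
ρ_S = 0.9200·3.500 − 0.83 − 1.50 = 0.890.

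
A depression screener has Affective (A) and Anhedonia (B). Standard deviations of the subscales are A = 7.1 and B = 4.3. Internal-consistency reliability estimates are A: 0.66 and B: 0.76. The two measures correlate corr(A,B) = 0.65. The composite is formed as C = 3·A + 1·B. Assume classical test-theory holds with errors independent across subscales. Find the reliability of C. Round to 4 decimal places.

Var(C) = 3²·7.1² + 4.3² + 2·[3·7.1·4.3·0.65] = 472.18 + 119.067 = 591.247.
With uncorrelated errors the cross-covariances are all true-score covariance, so they carry over unchanged; only the diagonal terms shrink to ρᵢσᵢ².
True-score variance = [3²·7.1²·0.66 + 4.3²·0.76] + 119.067 = 313.488 + 119.067 = 432.555.
Reliability = 432.555 / 591.247 = 0.7316.

0.7316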